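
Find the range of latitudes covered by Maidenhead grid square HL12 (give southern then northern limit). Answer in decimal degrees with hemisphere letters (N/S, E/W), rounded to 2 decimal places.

22.00° N, 23.00° N

Field H=7, L=11: +7·20° lon, +11·10° lat → SW at lon -40°, lat 20°.
Square 1, 2: +1·2° lon, +2·1° lat → SW at lon -38°, lat 22°.
Cell spans 2° lon × 1° lat.
south 22.00° N, north 23.00° N.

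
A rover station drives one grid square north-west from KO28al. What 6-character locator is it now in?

KO18xm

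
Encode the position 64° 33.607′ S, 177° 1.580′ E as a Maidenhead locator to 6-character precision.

Add 180° to longitude and 90° to latitude: 357.0263, 25.4399.
Field: 357.0263/20 → 17 → R, 25.4399/10 → 2 → C; chars RC.
Square: 17.0263/2 → 8, 5.4399/1 → 5; chars 85.
Subsquare: 1.0263/0.0833333 → 12 → m, 0.4399/0.0416667 → 10 → k; chars mk.

RC85mk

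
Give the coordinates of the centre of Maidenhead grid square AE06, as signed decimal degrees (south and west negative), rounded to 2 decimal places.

-43.50, -179.00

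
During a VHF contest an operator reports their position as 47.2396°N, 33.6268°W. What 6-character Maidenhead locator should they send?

HN37ef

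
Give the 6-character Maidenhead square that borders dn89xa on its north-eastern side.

DN99ab

Longitude subsquare x = 23; +1 → 24, wraps to 0 = a, carry into square.
Longitude square 8; +1 → 9.
Latitude subsquare a = 0; +1 → 1 = b.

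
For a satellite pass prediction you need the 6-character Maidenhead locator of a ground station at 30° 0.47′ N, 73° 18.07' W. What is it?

FM30ia

Offset from 180°W / 90°S: lon 106.6988°, lat 120.0078°.
Field (20°×10°, letters A–R): 106.6988/20 → 5 → F, 120.0078/10 → 12 → M; chars FM.
Square (2°×1°, digits 0–9): 6.6988/2 → 3, 0.0078/1 → 0; chars 30.
Subsquare (5′×2.5′, letters a–x): 0.6988/0.0833333 → 8 → i, 0.0078/0.0416667 → 0 → a; chars ia.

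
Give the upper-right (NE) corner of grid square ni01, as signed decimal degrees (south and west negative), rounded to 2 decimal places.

Field N=13, I=8: +13·20° lon, +8·10° lat → SW at lon 80°, lat -10°.
Square 0, 1: +0·2° lon, +1·1° lat → SW at lon 80°, lat -9°.
Cell spans 2° lon × 1° lat. NE corner is SW corner plus one full cell.
latitude -8.00, longitude 82.00.

-8.00, 82.00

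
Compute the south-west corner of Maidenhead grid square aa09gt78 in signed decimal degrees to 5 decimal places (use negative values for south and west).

Field A=0, A=0: +0·20° lon, +0·10° lat → SW at lon -180°, lat -90°.
Square 0, 9: +0·2° lon, +9·1° lat → SW at lon -180°, lat -81°.
Subsquare g=6, t=19: +6·0.0833333° lon, +19·0.0416667° lat → SW at lon -179.5°, lat -80.2083°.
Extended square 7, 8: +7·0.00833333° lon, +8·0.00416667° lat → SW at lon -179.442°, lat -80.175°.
latitude -80.17500, longitude -179.44167.

-80.17500, -179.44167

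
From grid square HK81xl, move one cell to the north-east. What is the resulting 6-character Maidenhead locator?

Longitude subsquare x = 23; +1 → 24, wraps to 0 = a, carry into square.
Longitude square 8; +1 → 9.
Latitude subsquare l = 11; +1 → 12 = m.

HK91am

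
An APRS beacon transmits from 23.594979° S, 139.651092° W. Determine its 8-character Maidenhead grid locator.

CG06ej17

Add 180° to longitude and 90° to latitude: 40.34891, 66.40502.
Field (20°×10°, letters A–R): lon ⌊40.34891/20⌋ = 2 → C; lat ⌊66.40502/10⌋ = 6 → G.
Square (2°×1°, digits 0–9): lon ⌊0.34891/2⌋ = 0; lat ⌊6.40502/1⌋ = 6.
Subsquare (5′×2.5′, letters a–x): lon ⌊0.34891/0.0833333⌋ = 4 → e; lat ⌊0.40502/0.0416667⌋ = 9 → j.
Extended square (30″×15″, digits 0–9): lon ⌊0.01557/0.00833333⌋ = 1; lat ⌊0.03002/0.00416667⌋ = 7.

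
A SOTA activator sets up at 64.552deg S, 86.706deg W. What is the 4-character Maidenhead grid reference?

EC65

Offset from 180°W / 90°S: lon 93.29°, lat 25.45°.
Field: lon ⌊93.29/20⌋ = 4 → E; lat ⌊25.45/10⌋ = 2 → C.
Square: lon ⌊13.29/2⌋ = 6; lat ⌊5.45/1⌋ = 5.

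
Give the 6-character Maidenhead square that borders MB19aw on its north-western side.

MB09xx

Longitude subsquare a = 0; −1 → -1, wraps to 23 = x, carry into square.
Longitude square 1; −1 → 0.
Latitude subsquare w = 22; +1 → 23 = x.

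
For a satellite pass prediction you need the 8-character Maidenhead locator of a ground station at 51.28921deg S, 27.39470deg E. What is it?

KD38qr70

Add 180° to longitude and 90° to latitude: 207.39470, 38.71079.
Field (20°×10°, letters A–R): lon ⌊207.39470/20⌋ = 10 → K; lat ⌊38.71079/10⌋ = 3 → D.
Square (2°×1°, digits 0–9): lon ⌊7.39470/2⌋ = 3; lat ⌊8.71079/1⌋ = 8.
Subsquare (5′×2.5′, letters a–x): lon ⌊1.39470/0.0833333⌋ = 16 → q; lat ⌊0.71079/0.0416667⌋ = 17 → r.
Extended square (30″×15″, digits 0–9): lon ⌊0.06137/0.00833333⌋ = 7; lat ⌊0.00246/0.00416667⌋ = 0.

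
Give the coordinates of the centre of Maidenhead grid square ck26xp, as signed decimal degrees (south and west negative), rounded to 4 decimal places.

16.6458, -134.0417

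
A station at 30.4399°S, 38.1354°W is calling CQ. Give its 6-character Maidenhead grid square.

HF09wn

Add 180° to longitude and 90° to latitude: 141.8646, 59.5601.
Field: lon ⌊141.8646/20⌋ = 7 → H; lat ⌊59.5601/10⌋ = 5 → F.
Square: lon ⌊1.8646/2⌋ = 0; lat ⌊9.5601/1⌋ = 9.
Subsquare: lon ⌊1.8646/0.0833333⌋ = 22 → w; lat ⌊0.5601/0.0416667⌋ = 13 → n.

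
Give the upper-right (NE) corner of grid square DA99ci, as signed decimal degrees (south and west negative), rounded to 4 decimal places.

Field D=3, A=0: +3·20° lon, +0·10° lat → SW at lon -120°, lat -90°.
Square 9, 9: +9·2° lon, +9·1° lat → SW at lon -102°, lat -81°.
Subsquare c=2, i=8: +2·0.0833333° lon, +8·0.0416667° lat → SW at lon -101.833°, lat -80.6667°.
Cell spans 0.0833333° lon × 0.0416667° lat. NE corner is SW corner plus one full cell.
latitude -80.6250, longitude -101.7500.

-80.6250, -101.7500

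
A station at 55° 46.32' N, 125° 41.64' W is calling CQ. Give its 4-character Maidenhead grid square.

CO75

Add 180° to longitude and 90° to latitude: 54.31, 145.77.
Field (20°×10°, letters A–R): lon ⌊54.31/20⌋ = 2 → C; lat ⌊145.77/10⌋ = 14 → O.
Square (2°×1°, digits 0–9): lon ⌊14.31/2⌋ = 7; lat ⌊5.77/1⌋ = 5.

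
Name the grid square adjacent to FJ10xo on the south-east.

FJ20an

Longitude subsquare x = 23; +1 → 24, wraps to 0 = a, carry into square.
Longitude square 1; +1 → 2.
Latitude subsquare o = 14; −1 → 13 = n.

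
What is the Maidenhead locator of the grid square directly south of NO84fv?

NO84fu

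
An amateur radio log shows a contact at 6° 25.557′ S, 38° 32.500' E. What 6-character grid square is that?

KI93gn

Shift to the Maidenhead origin (180°W, 90°S): lon 218.5417, lat 83.5740.
Field: lon ⌊218.5417/20⌋ = 10 → K; lat ⌊83.5740/10⌋ = 8 → I.
Square: lon ⌊18.5417/2⌋ = 9; lat ⌊3.5740/1⌋ = 3.
Subsquare: lon ⌊0.5417/0.0833333⌋ = 6 → g; lat ⌊0.5740/0.0416667⌋ = 13 → n.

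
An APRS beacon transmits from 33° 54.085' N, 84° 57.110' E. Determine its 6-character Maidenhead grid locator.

Offset from 180°W / 90°S: lon 264.9518°, lat 123.9014°.
Field: 264.9518/20 → 13 → N, 123.9014/10 → 12 → M; chars NM.
Square: 4.9518/2 → 2, 3.9014/1 → 3; chars 23.
Subsquare: 0.9518/0.0833333 → 11 → l, 0.9014/0.0416667 → 21 → v; chars lv.

NM23lv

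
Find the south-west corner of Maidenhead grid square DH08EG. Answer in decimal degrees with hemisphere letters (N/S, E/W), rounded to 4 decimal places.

11.7500° S, 119.6667° W

Field D=3, H=7: +3·20° lon, +7·10° lat → SW at lon -120°, lat -20°.
Square 0, 8: +0·2° lon, +8·1° lat → SW at lon -120°, lat -12°.
Subsquare e=4, g=6: +4·0.0833333° lon, +6·0.0416667° lat → SW at lon -119.667°, lat -11.75°.
latitude 11.7500° S, longitude 119.6667° W.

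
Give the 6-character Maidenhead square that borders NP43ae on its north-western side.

NP33xf

Longitude subsquare a = 0; −1 → -1, wraps to 23 = x, carry into square.
Longitude square 4; −1 → 3.
Latitude subsquare e = 4; +1 → 5 = f.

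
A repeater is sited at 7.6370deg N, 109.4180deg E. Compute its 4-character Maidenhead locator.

Add 180° to longitude and 90° to latitude: 289.42, 97.64.
Field: 289.42/20 → 14 → O, 97.64/10 → 9 → J; chars OJ.
Square: 9.42/2 → 4, 7.64/1 → 7; chars 47.

OJ47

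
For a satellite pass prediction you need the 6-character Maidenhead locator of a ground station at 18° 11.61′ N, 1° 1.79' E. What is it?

Offset from 180°W / 90°S: lon 181.0298°, lat 108.1935°.
Field: 181.0298/20 → 9 → J, 108.1935/10 → 10 → K; chars JK.
Square: 1.0298/2 → 0, 8.1935/1 → 8; chars 08.
Subsquare: 1.0298/0.0833333 → 12 → m, 0.1935/0.0416667 → 4 → e; chars me.

JK08me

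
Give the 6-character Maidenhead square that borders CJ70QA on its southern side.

CI79qx

Latitude subsquare a = 0; −1 → -1, wraps to 23 = x, carry into square.
Latitude square 0; −1 → -1, wraps to 9, carry into field.
Latitude field J = 9; −1 → 8 = I.
The longitude characters are unchanged.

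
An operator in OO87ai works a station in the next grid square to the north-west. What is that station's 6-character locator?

OO77xj

Longitude subsquare a = 0; −1 → -1, wraps to 23 = x, carry into square.
Longitude square 8; −1 → 7.
Latitude subsquare i = 8; +1 → 9 = j.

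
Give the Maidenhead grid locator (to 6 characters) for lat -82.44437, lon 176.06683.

RA87an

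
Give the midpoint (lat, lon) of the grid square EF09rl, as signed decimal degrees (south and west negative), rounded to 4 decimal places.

-30.5208, -98.5417

Field E=4, F=5: +4·20° lon, +5·10° lat → SW at lon -100°, lat -40°.
Square 0, 9: +0·2° lon, +9·1° lat → SW at lon -100°, lat -31°.
Subsquare r=17, l=11: +17·0.0833333° lon, +11·0.0416667° lat → SW at lon -98.5833°, lat -30.5417°.
Cell spans 0.0833333° lon × 0.0416667° lat. Centre is SW corner plus half of each.
latitude -30.5208, longitude -98.5417.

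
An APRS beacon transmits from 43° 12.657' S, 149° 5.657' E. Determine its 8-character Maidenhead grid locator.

QE46ns19

Offset from 180°W / 90°S: lon 329.09428°, lat 46.78905°.
Field (20°×10°, letters A–R): lon ⌊329.09428/20⌋ = 16 → Q; lat ⌊46.78905/10⌋ = 4 → E.
Square (2°×1°, digits 0–9): lon ⌊9.09428/2⌋ = 4; lat ⌊6.78905/1⌋ = 6.
Subsquare (5′×2.5′, letters a–x): lon ⌊1.09428/0.0833333⌋ = 13 → n; lat ⌊0.78905/0.0416667⌋ = 18 → s.
Extended square (30″×15″, digits 0–9): lon ⌊0.01095/0.00833333⌋ = 1; lat ⌊0.03905/0.00416667⌋ = 9.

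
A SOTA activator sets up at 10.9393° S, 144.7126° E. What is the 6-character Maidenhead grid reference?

QH29ib

Shift to the Maidenhead origin (180°W, 90°S): lon 324.7126, lat 79.0607.
Field: 324.7126/20 → 16 → Q, 79.0607/10 → 7 → H; chars QH.
Square: 4.7126/2 → 2, 9.0607/1 → 9; chars 29.
Subsquare: 0.7126/0.0833333 → 8 → i, 0.0607/0.0416667 → 1 → b; chars ib.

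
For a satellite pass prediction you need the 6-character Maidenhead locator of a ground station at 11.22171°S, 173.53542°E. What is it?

RH68ss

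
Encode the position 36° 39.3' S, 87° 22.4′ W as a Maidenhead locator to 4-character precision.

EF63

Add 180° to longitude and 90° to latitude: 92.63, 53.34.
Field: 92.63/20 → 4 → E, 53.34/10 → 5 → F; chars EF.
Square: 12.63/2 → 6, 3.34/1 → 3; chars 63.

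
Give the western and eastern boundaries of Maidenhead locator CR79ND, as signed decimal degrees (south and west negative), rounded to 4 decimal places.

Field C=2, R=17: +2·20° lon, +17·10° lat → SW at lon -140°, lat 80°.
Square 7, 9: +7·2° lon, +9·1° lat → SW at lon -126°, lat 89°.
Subsquare n=13, d=3: +13·0.0833333° lon, +3·0.0416667° lat → SW at lon -124.917°, lat 89.125°.
Cell spans 0.0833333° lon × 0.0416667° lat.
west -124.9167, east -124.8333.

-124.9167, -124.8333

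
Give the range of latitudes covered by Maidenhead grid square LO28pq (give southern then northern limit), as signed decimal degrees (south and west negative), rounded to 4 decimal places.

Field L=11, O=14: +11·20° lon, +14·10° lat → SW at lon 40°, lat 50°.
Square 2, 8: +2·2° lon, +8·1° lat → SW at lon 44°, lat 58°.
Subsquare p=15, q=16: +15·0.0833333° lon, +16·0.0416667° lat → SW at lon 45.25°, lat 58.6667°.
Cell spans 0.0833333° lon × 0.0416667° lat.
south 58.6667, north 58.7083.

58.6667, 58.7083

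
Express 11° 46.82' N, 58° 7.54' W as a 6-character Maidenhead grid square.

Shift to the Maidenhead origin (180°W, 90°S): lon 121.8743, lat 101.7803.
Field (20°×10°, letters A–R): lon ⌊121.8743/20⌋ = 6 → G; lat ⌊101.7803/10⌋ = 10 → K.
Square (2°×1°, digits 0–9): lon ⌊1.8743/2⌋ = 0; lat ⌊1.7803/1⌋ = 1.
Subsquare (5′×2.5′, letters a–x): lon ⌊1.8743/0.0833333⌋ = 22 → w; lat ⌊0.7803/0.0416667⌋ = 18 → s.

GK01ws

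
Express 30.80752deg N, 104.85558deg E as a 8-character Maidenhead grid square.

OM20kt23

Add 180° to longitude and 90° to latitude: 284.85558, 120.80752.
Field: 284.85558/20 → 14 → O, 120.80752/10 → 12 → M; chars OM.
Square: 4.85558/2 → 2, 0.80752/1 → 0; chars 20.
Subsquare: 0.85558/0.0833333 → 10 → k, 0.80752/0.0416667 → 19 → t; chars kt.
Extended square: 0.02225/0.00833333 → 2, 0.01585/0.00416667 → 3; chars 23.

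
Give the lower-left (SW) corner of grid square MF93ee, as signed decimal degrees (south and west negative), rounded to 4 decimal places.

Field M=12, F=5: +12·20° lon, +5·10° lat → SW at lon 60°, lat -40°.
Square 9, 3: +9·2° lon, +3·1° lat → SW at lon 78°, lat -37°.
Subsquare e=4, e=4: +4·0.0833333° lon, +4·0.0416667° lat → SW at lon 78.3333°, lat -36.8333°.
latitude -36.8333, longitude 78.3333.

-36.8333, 78.3333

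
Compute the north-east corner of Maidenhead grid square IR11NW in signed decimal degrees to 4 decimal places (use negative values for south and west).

81.9583, -16.8333

Field I=8, R=17: +8·20° lon, +17·10° lat → SW at lon -20°, lat 80°.
Square 1, 1: +1·2° lon, +1·1° lat → SW at lon -18°, lat 81°.
Subsquare n=13, w=22: +13·0.0833333° lon, +22·0.0416667° lat → SW at lon -16.9167°, lat 81.9167°.
Cell spans 0.0833333° lon × 0.0416667° lat. NE corner is SW corner plus one full cell.
latitude 81.9583, longitude -16.8333.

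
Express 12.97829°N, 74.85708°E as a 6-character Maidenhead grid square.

Add 180° to longitude and 90° to latitude: 254.8571, 102.9783.
Field (20°×10°, letters A–R): lon ⌊254.8571/20⌋ = 12 → M; lat ⌊102.9783/10⌋ = 10 → K.
Square (2°×1°, digits 0–9): lon ⌊14.8571/2⌋ = 7; lat ⌊2.9783/1⌋ = 2.
Subsquare (5′×2.5′, letters a–x): lon ⌊0.8571/0.0833333⌋ = 10 → k; lat ⌊0.9783/0.0416667⌋ = 23 → x.

MK72kx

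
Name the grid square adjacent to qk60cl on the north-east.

Longitude subsquare c = 2; +1 → 3 = d.
Latitude subsquare l = 11; +1 → 12 = m.

QK60dm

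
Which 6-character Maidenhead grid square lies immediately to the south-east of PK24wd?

PK24xc

Longitude subsquare w = 22; +1 → 23 = x.
Latitude subsquare d = 3; −1 → 2 = c.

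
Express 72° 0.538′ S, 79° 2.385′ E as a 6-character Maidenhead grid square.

MB97mx

Shift to the Maidenhead origin (180°W, 90°S): lon 259.0398, lat 17.9910.
Field: 259.0398/20 → 12 → M, 17.9910/10 → 1 → B; chars MB.
Square: 19.0398/2 → 9, 7.9910/1 → 7; chars 97.
Subsquare: 1.0398/0.0833333 → 12 → m, 0.9910/0.0416667 → 23 → x; chars mx.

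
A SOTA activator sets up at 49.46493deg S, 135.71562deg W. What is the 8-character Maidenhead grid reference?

CE20dm48

Offset from 180°W / 90°S: lon 44.28438°, lat 40.53507°.
Field (20°×10°, letters A–R): 44.28438/20 → 2 → C, 40.53507/10 → 4 → E; chars CE.
Square (2°×1°, digits 0–9): 4.28438/2 → 2, 0.53507/1 → 0; chars 20.
Subsquare (5′×2.5′, letters a–x): 0.28438/0.0833333 → 3 → d, 0.53507/0.0416667 → 12 → m; chars dm.
Extended square (30″×15″, digits 0–9): 0.03438/0.00833333 → 4, 0.03507/0.00416667 → 8; chars 48.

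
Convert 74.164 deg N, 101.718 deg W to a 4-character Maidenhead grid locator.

DQ94

Add 180° to longitude and 90° to latitude: 78.28, 164.16.
Field: lon ⌊78.28/20⌋ = 3 → D; lat ⌊164.16/10⌋ = 16 → Q.
Square: lon ⌊18.28/2⌋ = 9; lat ⌊4.16/1⌋ = 4.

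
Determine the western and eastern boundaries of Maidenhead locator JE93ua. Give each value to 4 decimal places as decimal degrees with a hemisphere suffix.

19.6667° E, 19.7500° E

Field J=9, E=4: +9·20° lon, +4·10° lat → SW at lon 0°, lat -50°.
Square 9, 3: +9·2° lon, +3·1° lat → SW at lon 18°, lat -47°.
Subsquare u=20, a=0: +20·0.0833333° lon, +0·0.0416667° lat → SW at lon 19.6667°, lat -47°.
Cell spans 0.0833333° lon × 0.0416667° lat.
west 19.6667° E, east 19.7500° E.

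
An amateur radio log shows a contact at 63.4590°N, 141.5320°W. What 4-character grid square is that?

Add 180° to longitude and 90° to latitude: 38.47, 153.46.
Field: 38.47/20 → 1 → B, 153.46/10 → 15 → P; chars BP.
Square: 18.47/2 → 9, 3.46/1 → 3; chars 93.

BP93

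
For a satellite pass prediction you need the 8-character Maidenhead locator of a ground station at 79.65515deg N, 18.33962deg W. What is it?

Offset from 180°W / 90°S: lon 161.66038°, lat 169.65515°.
Field: 161.66038/20 → 8 → I, 169.65515/10 → 16 → Q; chars IQ.
Square: 1.66038/2 → 0, 9.65515/1 → 9; chars 09.
Subsquare: 1.66038/0.0833333 → 19 → t, 0.65515/0.0416667 → 15 → p; chars tp.
Extended square: 0.07705/0.00833333 → 9, 0.03015/0.00416667 → 7; chars 97.

IQ09tp97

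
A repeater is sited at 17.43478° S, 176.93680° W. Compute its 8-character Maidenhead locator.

AH12mn75

Offset from 180°W / 90°S: lon 3.06320°, lat 72.56522°.
Field: 3.06320/20 → 0 → A, 72.56522/10 → 7 → H; chars AH.
Square: 3.06320/2 → 1, 2.56522/1 → 2; chars 12.
Subsquare: 1.06320/0.0833333 → 12 → m, 0.56522/0.0416667 → 13 → n; chars mn.
Extended square: 0.06320/0.00833333 → 7, 0.02355/0.00416667 → 5; chars 75.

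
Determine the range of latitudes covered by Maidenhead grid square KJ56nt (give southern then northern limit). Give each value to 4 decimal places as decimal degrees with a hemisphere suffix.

Field K=10, J=9: +10·20° lon, +9·10° lat → SW at lon 20°, lat 0°.
Square 5, 6: +5·2° lon, +6·1° lat → SW at lon 30°, lat 6°.
Subsquare n=13, t=19: +13·0.0833333° lon, +19·0.0416667° lat → SW at lon 31.0833°, lat 6.79167°.
Cell spans 0.0833333° lon × 0.0416667° lat.
south 6.7917° N, north 6.8333° N.

6.7917° N, 6.8333° N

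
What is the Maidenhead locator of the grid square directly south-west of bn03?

Longitude square 0; −1 → -1, wraps to 9, carry into field.
Longitude field B = 1; −1 → 0 = A.
Latitude square 3; −1 → 2.

AN92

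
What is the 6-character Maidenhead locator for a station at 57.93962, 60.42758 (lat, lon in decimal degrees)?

MO07fw

Add 180° to longitude and 90° to latitude: 240.4276, 147.9396.
Field: 240.4276/20 → 12 → M, 147.9396/10 → 14 → O; chars MO.
Square: 0.4276/2 → 0, 7.9396/1 → 7; chars 07.
Subsquare: 0.4276/0.0833333 → 5 → f, 0.9396/0.0416667 → 22 → w; chars fw.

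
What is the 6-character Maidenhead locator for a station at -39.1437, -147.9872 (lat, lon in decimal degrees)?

BF60au

Offset from 180°W / 90°S: lon 32.0128°, lat 50.8563°.
Field: 32.0128/20 → 1 → B, 50.8563/10 → 5 → F; chars BF.
Square: 12.0128/2 → 6, 0.8563/1 → 0; chars 60.
Subsquare: 0.0128/0.0833333 → 0 → a, 0.8563/0.0416667 → 20 → u; chars au.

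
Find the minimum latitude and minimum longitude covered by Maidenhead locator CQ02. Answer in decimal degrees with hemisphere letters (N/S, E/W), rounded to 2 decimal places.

72.00° N, 140.00° W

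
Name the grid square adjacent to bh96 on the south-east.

CH05

Longitude square 9; +1 → 10, wraps to 0, carry into field.
Longitude field B = 1; +1 → 2 = C.
Latitude square 6; −1 → 5.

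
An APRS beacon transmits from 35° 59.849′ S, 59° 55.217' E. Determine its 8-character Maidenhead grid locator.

LF94xa00

Offset from 180°W / 90°S: lon 239.92028°, lat 54.00252°.
Field: 239.92028/20 → 11 → L, 54.00252/10 → 5 → F; chars LF.
Square: 19.92028/2 → 9, 4.00252/1 → 4; chars 94.
Subsquare: 1.92028/0.0833333 → 23 → x, 0.00252/0.0416667 → 0 → a; chars xa.
Extended square: 0.00362/0.00833333 → 0, 0.00252/0.00416667 → 0; chars 00.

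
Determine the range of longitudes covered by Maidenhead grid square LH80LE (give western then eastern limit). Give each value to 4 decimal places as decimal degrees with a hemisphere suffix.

56.9167° E, 57.0000° E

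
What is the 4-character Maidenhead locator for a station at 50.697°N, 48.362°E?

LO40

Shift to the Maidenhead origin (180°W, 90°S): lon 228.36, lat 140.70.
Field: lon ⌊228.36/20⌋ = 11 → L; lat ⌊140.70/10⌋ = 14 → O.
Square: lon ⌊8.36/2⌋ = 4; lat ⌊0.70/1⌋ = 0.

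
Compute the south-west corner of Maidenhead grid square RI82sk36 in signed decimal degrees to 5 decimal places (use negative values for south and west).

-7.55833, 177.52500

Field R=17, I=8: +17·20° lon, +8·10° lat → SW at lon 160°, lat -10°.
Square 8, 2: +8·2° lon, +2·1° lat → SW at lon 176°, lat -8°.
Subsquare s=18, k=10: +18·0.0833333° lon, +10·0.0416667° lat → SW at lon 177.5°, lat -7.58333°.
Extended square 3, 6: +3·0.00833333° lon, +6·0.00416667° lat → SW at lon 177.525°, lat -7.55833°.
latitude -7.55833, longitude 177.52500.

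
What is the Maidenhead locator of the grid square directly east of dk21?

DK31

Longitude square 2; +1 → 3.
The latitude characters are unchanged.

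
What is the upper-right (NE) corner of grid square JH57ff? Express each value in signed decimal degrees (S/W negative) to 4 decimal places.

-12.7500, 10.5000

Field J=9, H=7: +9·20° lon, +7·10° lat → SW at lon 0°, lat -20°.
Square 5, 7: +5·2° lon, +7·1° lat → SW at lon 10°, lat -13°.
Subsquare f=5, f=5: +5·0.0833333° lon, +5·0.0416667° lat → SW at lon 10.4167°, lat -12.7917°.
Cell spans 0.0833333° lon × 0.0416667° lat. NE corner is SW corner plus one full cell.
latitude -12.7500, longitude 10.5000.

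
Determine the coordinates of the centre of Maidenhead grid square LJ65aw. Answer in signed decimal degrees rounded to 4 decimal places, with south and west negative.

5.9375, 52.0417

Field L=11, J=9: +11·20° lon, +9·10° lat → SW at lon 40°, lat 0°.
Square 6, 5: +6·2° lon, +5·1° lat → SW at lon 52°, lat 5°.
Subsquare a=0, w=22: +0·0.0833333° lon, +22·0.0416667° lat → SW at lon 52°, lat 5.91667°.
Cell spans 0.0833333° lon × 0.0416667° lat. Centre is SW corner plus half of each.
latitude 5.9375, longitude 52.0417.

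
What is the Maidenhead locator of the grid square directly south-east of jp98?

Longitude square 9; +1 → 10, wraps to 0, carry into field.
Longitude field J = 9; +1 → 10 = K.
Latitude square 8; −1 → 7.

KP07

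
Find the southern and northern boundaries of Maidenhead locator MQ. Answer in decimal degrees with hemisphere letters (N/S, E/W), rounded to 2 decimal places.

70.00° N, 80.00° N

Field M=12, Q=16: +12·20° lon, +16·10° lat → SW at lon 60°, lat 70°.
Cell spans 20° lon × 10° lat.
south 70.00° N, north 80.00° N.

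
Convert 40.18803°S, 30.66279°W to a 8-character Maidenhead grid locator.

Add 180° to longitude and 90° to latitude: 149.33721, 49.81197.
Field (20°×10°, letters A–R): 149.33721/20 → 7 → H, 49.81197/10 → 4 → E; chars HE.
Square (2°×1°, digits 0–9): 9.33721/2 → 4, 9.81197/1 → 9; chars 49.
Subsquare (5′×2.5′, letters a–x): 1.33721/0.0833333 → 16 → q, 0.81197/0.0416667 → 19 → t; chars qt.
Extended square (30″×15″, digits 0–9): 0.00388/0.00833333 → 0, 0.02030/0.00416667 → 4; chars 04.

HE49qt04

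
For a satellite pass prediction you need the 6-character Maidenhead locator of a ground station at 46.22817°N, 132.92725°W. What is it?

Offset from 180°W / 90°S: lon 47.0728°, lat 136.2282°.
Field: 47.0728/20 → 2 → C, 136.2282/10 → 13 → N; chars CN.
Square: 7.0728/2 → 3, 6.2282/1 → 6; chars 36.
Subsquare: 1.0728/0.0833333 → 12 → m, 0.2282/0.0416667 → 5 → f; chars mf.

CN36mf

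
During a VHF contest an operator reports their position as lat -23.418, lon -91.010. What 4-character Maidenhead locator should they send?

EG46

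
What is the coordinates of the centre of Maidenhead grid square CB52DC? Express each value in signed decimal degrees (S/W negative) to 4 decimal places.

Field C=2, B=1: +2·20° lon, +1·10° lat → SW at lon -140°, lat -80°.
Square 5, 2: +5·2° lon, +2·1° lat → SW at lon -130°, lat -78°.
Subsquare d=3, c=2: +3·0.0833333° lon, +2·0.0416667° lat → SW at lon -129.75°, lat -77.9167°.
Cell spans 0.0833333° lon × 0.0416667° lat. Centre is SW corner plus half of each.
latitude -77.8958, longitude -129.7083.

-77.8958, -129.7083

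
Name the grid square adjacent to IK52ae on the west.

IK42xe

Longitude subsquare a = 0; −1 → -1, wraps to 23 = x, carry into square.
Longitude square 5; −1 → 4.
The latitude characters are unchanged.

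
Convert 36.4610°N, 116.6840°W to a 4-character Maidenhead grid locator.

DM16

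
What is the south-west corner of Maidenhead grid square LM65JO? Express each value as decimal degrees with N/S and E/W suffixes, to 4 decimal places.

35.5833° N, 52.7500° E

Field L=11, M=12: +11·20° lon, +12·10° lat → SW at lon 40°, lat 30°.
Square 6, 5: +6·2° lon, +5·1° lat → SW at lon 52°, lat 35°.
Subsquare j=9, o=14: +9·0.0833333° lon, +14·0.0416667° lat → SW at lon 52.75°, lat 35.5833°.
latitude 35.5833° N, longitude 52.7500° E.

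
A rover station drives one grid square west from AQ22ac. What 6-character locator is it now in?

AQ12xc

Longitude subsquare a = 0; −1 → -1, wraps to 23 = x, carry into square.
Longitude square 2; −1 → 1.
The latitude characters are unchanged.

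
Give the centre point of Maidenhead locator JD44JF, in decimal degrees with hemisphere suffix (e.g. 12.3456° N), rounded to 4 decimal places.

Field J=9, D=3: +9·20° lon, +3·10° lat → SW at lon 0°, lat -60°.
Square 4, 4: +4·2° lon, +4·1° lat → SW at lon 8°, lat -56°.
Subsquare j=9, f=5: +9·0.0833333° lon, +5·0.0416667° lat → SW at lon 8.75°, lat -55.7917°.
Cell spans 0.0833333° lon × 0.0416667° lat. Centre is SW corner plus half of each.
latitude 55.7708° S, longitude 8.7917° E.

55.7708° S, 8.7917° E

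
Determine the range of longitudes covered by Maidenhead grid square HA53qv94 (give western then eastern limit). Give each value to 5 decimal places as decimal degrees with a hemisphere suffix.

Field H=7, A=0: +7·20° lon, +0·10° lat → SW at lon -40°, lat -90°.
Square 5, 3: +5·2° lon, +3·1° lat → SW at lon -30°, lat -87°.
Subsquare q=16, v=21: +16·0.0833333° lon, +21·0.0416667° lat → SW at lon -28.6667°, lat -86.125°.
Extended square 9, 4: +9·0.00833333° lon, +4·0.00416667° lat → SW at lon -28.5917°, lat -86.1083°.
Cell spans 0.00833333° lon × 0.00416667° lat.
west 28.59167° W, east 28.58333° W.

28.59167° W, 28.58333° W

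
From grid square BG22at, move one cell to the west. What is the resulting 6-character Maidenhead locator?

Longitude subsquare a = 0; −1 → -1, wraps to 23 = x, carry into square.
Longitude square 2; −1 → 1.
The latitude characters are unchanged.

BG12xt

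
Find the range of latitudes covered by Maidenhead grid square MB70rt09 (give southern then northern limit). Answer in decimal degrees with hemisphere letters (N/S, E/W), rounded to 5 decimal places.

Field M=12, B=1: +12·20° lon, +1·10° lat → SW at lon 60°, lat -80°.
Square 7, 0: +7·2° lon, +0·1° lat → SW at lon 74°, lat -80°.
Subsquare r=17, t=19: +17·0.0833333° lon, +19·0.0416667° lat → SW at lon 75.4167°, lat -79.2083°.
Extended square 0, 9: +0·0.00833333° lon, +9·0.00416667° lat → SW at lon 75.4167°, lat -79.1708°.
Cell spans 0.00833333° lon × 0.00416667° lat.
south 79.17083° S, north 79.16667° S.

79.17083° S, 79.16667° S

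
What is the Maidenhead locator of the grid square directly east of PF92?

QF02

Longitude square 9; +1 → 10, wraps to 0, carry into field.
Longitude field P = 15; +1 → 16 = Q.
The latitude characters are unchanged.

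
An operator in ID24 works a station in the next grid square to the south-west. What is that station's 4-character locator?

Longitude square 2; −1 → 1.
Latitude square 4; −1 → 3.

ID13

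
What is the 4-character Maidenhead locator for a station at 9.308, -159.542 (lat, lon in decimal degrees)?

BJ09

Shift to the Maidenhead origin (180°W, 90°S): lon 20.46, lat 99.31.
Field: 20.46/20 → 1 → B, 99.31/10 → 9 → J; chars BJ.
Square: 0.46/2 → 0, 9.31/1 → 9; chars 09.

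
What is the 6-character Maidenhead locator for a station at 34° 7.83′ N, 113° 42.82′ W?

DM34dd

Add 180° to longitude and 90° to latitude: 66.2863, 124.1305.
Field: lon ⌊66.2863/20⌋ = 3 → D; lat ⌊124.1305/10⌋ = 12 → M.
Square: lon ⌊6.2863/2⌋ = 3; lat ⌊4.1305/1⌋ = 4.
Subsquare: lon ⌊0.2863/0.0833333⌋ = 3 → d; lat ⌊0.1305/0.0416667⌋ = 3 → d.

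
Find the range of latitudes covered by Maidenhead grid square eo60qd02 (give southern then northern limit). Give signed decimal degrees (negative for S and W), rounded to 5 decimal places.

50.13333, 50.13750

Field E=4, O=14: +4·20° lon, +14·10° lat → SW at lon -100°, lat 50°.
Square 6, 0: +6·2° lon, +0·1° lat → SW at lon -88°, lat 50°.
Subsquare q=16, d=3: +16·0.0833333° lon, +3·0.0416667° lat → SW at lon -86.6667°, lat 50.125°.
Extended square 0, 2: +0·0.00833333° lon, +2·0.00416667° lat → SW at lon -86.6667°, lat 50.1333°.
Cell spans 0.00833333° lon × 0.00416667° lat.
south 50.13333, north 50.13750.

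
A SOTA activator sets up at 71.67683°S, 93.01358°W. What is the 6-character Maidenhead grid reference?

EB38lh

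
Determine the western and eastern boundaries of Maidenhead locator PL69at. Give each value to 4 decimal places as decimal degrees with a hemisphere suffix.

132.0000° E, 132.0833° E

Field P=15, L=11: +15·20° lon, +11·10° lat → SW at lon 120°, lat 20°.
Square 6, 9: +6·2° lon, +9·1° lat → SW at lon 132°, lat 29°.
Subsquare a=0, t=19: +0·0.0833333° lon, +19·0.0416667° lat → SW at lon 132°, lat 29.7917°.
Cell spans 0.0833333° lon × 0.0416667° lat.
west 132.0000° E, east 132.0833° E.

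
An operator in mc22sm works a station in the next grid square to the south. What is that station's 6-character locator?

MC22sl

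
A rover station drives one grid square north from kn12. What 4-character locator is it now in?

KN13

Latitude square 2; +1 → 3.
The longitude characters are unchanged.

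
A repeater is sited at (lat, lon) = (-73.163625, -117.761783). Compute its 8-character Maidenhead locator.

DB16cu80

Shift to the Maidenhead origin (180°W, 90°S): lon 62.23822, lat 16.83638.
Field (20°×10°, letters A–R): lon ⌊62.23822/20⌋ = 3 → D; lat ⌊16.83638/10⌋ = 1 → B.
Square (2°×1°, digits 0–9): lon ⌊2.23822/2⌋ = 1; lat ⌊6.83638/1⌋ = 6.
Subsquare (5′×2.5′, letters a–x): lon ⌊0.23822/0.0833333⌋ = 2 → c; lat ⌊0.83638/0.0416667⌋ = 20 → u.
Extended square (30″×15″, digits 0–9): lon ⌊0.07155/0.00833333⌋ = 8; lat ⌊0.00304/0.00416667⌋ = 0.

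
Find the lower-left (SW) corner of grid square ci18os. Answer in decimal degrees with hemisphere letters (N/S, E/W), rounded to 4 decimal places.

Field C=2, I=8: +2·20° lon, +8·10° lat → SW at lon -140°, lat -10°.
Square 1, 8: +1·2° lon, +8·1° lat → SW at lon -138°, lat -2°.
Subsquare o=14, s=18: +14·0.0833333° lon, +18·0.0416667° lat → SW at lon -136.833°, lat -1.25°.
latitude 1.2500° S, longitude 136.8333° W.

1.2500° S, 136.8333° W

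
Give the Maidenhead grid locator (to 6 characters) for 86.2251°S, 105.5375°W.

Shift to the Maidenhead origin (180°W, 90°S): lon 74.4625, lat 3.7749.
Field: lon ⌊74.4625/20⌋ = 3 → D; lat ⌊3.7749/10⌋ = 0 → A.
Square: lon ⌊14.4625/2⌋ = 7; lat ⌊3.7749/1⌋ = 3.
Subsquare: lon ⌊0.4625/0.0833333⌋ = 5 → f; lat ⌊0.7749/0.0416667⌋ = 18 → s.

DA73fs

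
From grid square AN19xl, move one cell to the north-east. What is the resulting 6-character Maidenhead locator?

AN29am

Longitude subsquare x = 23; +1 → 24, wraps to 0 = a, carry into square.
Longitude square 1; +1 → 2.
Latitude subsquare l = 11; +1 → 12 = m.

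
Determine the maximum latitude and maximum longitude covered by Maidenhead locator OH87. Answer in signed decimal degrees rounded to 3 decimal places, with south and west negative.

-12.000, 118.000

Field O=14, H=7: +14·20° lon, +7·10° lat → SW at lon 100°, lat -20°.
Square 8, 7: +8·2° lon, +7·1° lat → SW at lon 116°, lat -13°.
Cell spans 2° lon × 1° lat. NE corner is SW corner plus one full cell.
latitude -12.000, longitude 118.000.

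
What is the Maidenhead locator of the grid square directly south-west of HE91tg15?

HE91tg04

Longitude extended square 1; −1 → 0.
Latitude extended square 5; −1 → 4.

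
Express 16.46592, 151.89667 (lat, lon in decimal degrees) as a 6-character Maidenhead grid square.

QK56wl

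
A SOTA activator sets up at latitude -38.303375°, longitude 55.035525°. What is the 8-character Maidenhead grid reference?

LF71mq47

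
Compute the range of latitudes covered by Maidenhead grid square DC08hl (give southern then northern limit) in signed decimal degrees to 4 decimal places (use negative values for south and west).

-61.5417, -61.5000

Field D=3, C=2: +3·20° lon, +2·10° lat → SW at lon -120°, lat -70°.
Square 0, 8: +0·2° lon, +8·1° lat → SW at lon -120°, lat -62°.
Subsquare h=7, l=11: +7·0.0833333° lon, +11·0.0416667° lat → SW at lon -119.417°, lat -61.5417°.
Cell spans 0.0833333° lon × 0.0416667° lat.
south -61.5417, north -61.5000.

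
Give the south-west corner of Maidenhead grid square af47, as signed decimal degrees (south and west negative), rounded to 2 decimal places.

-33.00, -172.00

Field A=0, F=5: +0·20° lon, +5·10° lat → SW at lon -180°, lat -40°.
Square 4, 7: +4·2° lon, +7·1° lat → SW at lon -172°, lat -33°.
latitude -33.00, longitude -172.00.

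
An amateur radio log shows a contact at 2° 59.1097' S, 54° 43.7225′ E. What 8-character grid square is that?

Offset from 180°W / 90°S: lon 234.72871°, lat 87.01484°.
Field (20°×10°, letters A–R): 234.72871/20 → 11 → L, 87.01484/10 → 8 → I; chars LI.
Square (2°×1°, digits 0–9): 14.72871/2 → 7, 7.01484/1 → 7; chars 77.
Subsquare (5′×2.5′, letters a–x): 0.72871/0.0833333 → 8 → i, 0.01484/0.0416667 → 0 → a; chars ia.
Extended square (30″×15″, digits 0–9): 0.06204/0.00833333 → 7, 0.01484/0.00416667 → 3; chars 73.

LI77ia73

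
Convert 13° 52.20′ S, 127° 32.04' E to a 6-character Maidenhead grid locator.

Shift to the Maidenhead origin (180°W, 90°S): lon 307.5340, lat 76.1300.
Field: 307.5340/20 → 15 → P, 76.1300/10 → 7 → H; chars PH.
Square: 7.5340/2 → 3, 6.1300/1 → 6; chars 36.
Subsquare: 1.5340/0.0833333 → 18 → s, 0.1300/0.0416667 → 3 → d; chars sd.

PH36sd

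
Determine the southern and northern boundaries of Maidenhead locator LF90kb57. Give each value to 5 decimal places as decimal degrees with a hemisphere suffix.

Field L=11, F=5: +11·20° lon, +5·10° lat → SW at lon 40°, lat -40°.
Square 9, 0: +9·2° lon, +0·1° lat → SW at lon 58°, lat -40°.
Subsquare k=10, b=1: +10·0.0833333° lon, +1·0.0416667° lat → SW at lon 58.8333°, lat -39.9583°.
Extended square 5, 7: +5·0.00833333° lon, +7·0.00416667° lat → SW at lon 58.875°, lat -39.9292°.
Cell spans 0.00833333° lon × 0.00416667° lat.
south 39.92917° S, north 39.92500° S.

39.92917° S, 39.92500° S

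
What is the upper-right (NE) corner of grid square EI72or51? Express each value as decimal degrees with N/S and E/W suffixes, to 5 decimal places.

7.28333° S, 84.78333° W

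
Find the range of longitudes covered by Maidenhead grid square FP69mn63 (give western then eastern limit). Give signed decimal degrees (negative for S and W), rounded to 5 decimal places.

Field F=5, P=15: +5·20° lon, +15·10° lat → SW at lon -80°, lat 60°.
Square 6, 9: +6·2° lon, +9·1° lat → SW at lon -68°, lat 69°.
Subsquare m=12, n=13: +12·0.0833333° lon, +13·0.0416667° lat → SW at lon -67°, lat 69.5417°.
Extended square 6, 3: +6·0.00833333° lon, +3·0.00416667° lat → SW at lon -66.95°, lat 69.5542°.
Cell spans 0.00833333° lon × 0.00416667° lat.
west -66.95000, east -66.94167.

-66.95000, -66.94167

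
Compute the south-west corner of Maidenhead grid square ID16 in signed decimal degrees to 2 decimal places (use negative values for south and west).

-54.00, -18.00

Field I=8, D=3: +8·20° lon, +3·10° lat → SW at lon -20°, lat -60°.
Square 1, 6: +1·2° lon, +6·1° lat → SW at lon -18°, lat -54°.
latitude -54.00, longitude -18.00.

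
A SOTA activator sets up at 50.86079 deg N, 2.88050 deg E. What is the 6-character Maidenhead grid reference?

Add 180° to longitude and 90° to latitude: 182.8805, 140.8608.
Field: 182.8805/20 → 9 → J, 140.8608/10 → 14 → O; chars JO.
Square: 2.8805/2 → 1, 0.8608/1 → 0; chars 10.
Subsquare: 0.8805/0.0833333 → 10 → k, 0.8608/0.0416667 → 20 → u; chars ku.

JO10ku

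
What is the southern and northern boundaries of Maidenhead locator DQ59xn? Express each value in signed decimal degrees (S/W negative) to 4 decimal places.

Field D=3, Q=16: +3·20° lon, +16·10° lat → SW at lon -120°, lat 70°.
Square 5, 9: +5·2° lon, +9·1° lat → SW at lon -110°, lat 79°.
Subsquare x=23, n=13: +23·0.0833333° lon, +13·0.0416667° lat → SW at lon -108.083°, lat 79.5417°.
Cell spans 0.0833333° lon × 0.0416667° lat.
south 79.5417, north 79.5833.

79.5417, 79.5833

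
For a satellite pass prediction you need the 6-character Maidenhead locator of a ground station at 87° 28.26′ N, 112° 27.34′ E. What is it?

OR67fl

Shift to the Maidenhead origin (180°W, 90°S): lon 292.4557, lat 177.4710.
Field: 292.4557/20 → 14 → O, 177.4710/10 → 17 → R; chars OR.
Square: 12.4557/2 → 6, 7.4710/1 → 7; chars 67.
Subsquare: 0.4557/0.0833333 → 5 → f, 0.4710/0.0416667 → 11 → l; chars fl.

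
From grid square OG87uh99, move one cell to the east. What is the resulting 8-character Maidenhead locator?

OG87vh09

Longitude extended square 9; +1 → 10, wraps to 0, carry into subsquare.
Longitude subsquare u = 20; +1 → 21 = v.
The latitude characters are unchanged.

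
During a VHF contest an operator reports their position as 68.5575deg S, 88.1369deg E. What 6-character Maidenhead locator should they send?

Offset from 180°W / 90°S: lon 268.1369°, lat 21.4425°.
Field (20°×10°, letters A–R): 268.1369/20 → 13 → N, 21.4425/10 → 2 → C; chars NC.
Square (2°×1°, digits 0–9): 8.1369/2 → 4, 1.4425/1 → 1; chars 41.
Subsquare (5′×2.5′, letters a–x): 0.1369/0.0833333 → 1 → b, 0.4425/0.0416667 → 10 → k; chars bk.

NC41bk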